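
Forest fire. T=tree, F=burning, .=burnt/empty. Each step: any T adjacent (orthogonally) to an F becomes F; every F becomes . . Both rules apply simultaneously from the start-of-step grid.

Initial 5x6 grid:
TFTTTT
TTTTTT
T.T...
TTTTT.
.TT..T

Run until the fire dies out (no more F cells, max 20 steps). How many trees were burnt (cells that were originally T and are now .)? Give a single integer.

Answer: 20

Derivation:
Step 1: +3 fires, +1 burnt (F count now 3)
Step 2: +3 fires, +3 burnt (F count now 3)
Step 3: +4 fires, +3 burnt (F count now 4)
Step 4: +4 fires, +4 burnt (F count now 4)
Step 5: +4 fires, +4 burnt (F count now 4)
Step 6: +2 fires, +4 burnt (F count now 2)
Step 7: +0 fires, +2 burnt (F count now 0)
Fire out after step 7
Initially T: 21, now '.': 29
Total burnt (originally-T cells now '.'): 20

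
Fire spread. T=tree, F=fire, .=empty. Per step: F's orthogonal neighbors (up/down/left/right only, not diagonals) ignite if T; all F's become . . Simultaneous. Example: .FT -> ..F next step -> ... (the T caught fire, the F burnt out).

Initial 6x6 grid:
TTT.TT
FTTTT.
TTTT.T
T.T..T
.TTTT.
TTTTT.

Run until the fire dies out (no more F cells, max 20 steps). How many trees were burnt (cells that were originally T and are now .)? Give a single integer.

Step 1: +3 fires, +1 burnt (F count now 3)
Step 2: +4 fires, +3 burnt (F count now 4)
Step 3: +3 fires, +4 burnt (F count now 3)
Step 4: +3 fires, +3 burnt (F count now 3)
Step 5: +2 fires, +3 burnt (F count now 2)
Step 6: +4 fires, +2 burnt (F count now 4)
Step 7: +3 fires, +4 burnt (F count now 3)
Step 8: +2 fires, +3 burnt (F count now 2)
Step 9: +0 fires, +2 burnt (F count now 0)
Fire out after step 9
Initially T: 26, now '.': 34
Total burnt (originally-T cells now '.'): 24

Answer: 24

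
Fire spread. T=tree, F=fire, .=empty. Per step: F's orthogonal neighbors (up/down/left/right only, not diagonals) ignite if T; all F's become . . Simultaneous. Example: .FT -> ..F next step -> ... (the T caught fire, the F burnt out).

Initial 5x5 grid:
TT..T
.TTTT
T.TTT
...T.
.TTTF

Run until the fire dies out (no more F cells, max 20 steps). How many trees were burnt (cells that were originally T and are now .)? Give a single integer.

Answer: 14

Derivation:
Step 1: +1 fires, +1 burnt (F count now 1)
Step 2: +2 fires, +1 burnt (F count now 2)
Step 3: +2 fires, +2 burnt (F count now 2)
Step 4: +3 fires, +2 burnt (F count now 3)
Step 5: +2 fires, +3 burnt (F count now 2)
Step 6: +2 fires, +2 burnt (F count now 2)
Step 7: +1 fires, +2 burnt (F count now 1)
Step 8: +1 fires, +1 burnt (F count now 1)
Step 9: +0 fires, +1 burnt (F count now 0)
Fire out after step 9
Initially T: 15, now '.': 24
Total burnt (originally-T cells now '.'): 14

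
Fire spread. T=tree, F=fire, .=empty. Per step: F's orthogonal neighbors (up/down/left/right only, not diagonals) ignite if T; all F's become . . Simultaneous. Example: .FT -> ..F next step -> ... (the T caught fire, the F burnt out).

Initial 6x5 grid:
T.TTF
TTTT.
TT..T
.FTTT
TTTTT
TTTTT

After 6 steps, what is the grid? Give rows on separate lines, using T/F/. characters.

Step 1: 4 trees catch fire, 2 burn out
  T.TF.
  TTTT.
  TF..T
  ..FTT
  TFTTT
  TTTTT
Step 2: 8 trees catch fire, 4 burn out
  T.F..
  TFTF.
  F...T
  ...FT
  F.FTT
  TFTTT
Step 3: 6 trees catch fire, 8 burn out
  T....
  F.F..
  ....T
  ....F
  ...FT
  F.FTT
Step 4: 4 trees catch fire, 6 burn out
  F....
  .....
  ....F
  .....
  ....F
  ...FT
Step 5: 1 trees catch fire, 4 burn out
  .....
  .....
  .....
  .....
  .....
  ....F
Step 6: 0 trees catch fire, 1 burn out
  .....
  .....
  .....
  .....
  .....
  .....

.....
.....
.....
.....
.....
.....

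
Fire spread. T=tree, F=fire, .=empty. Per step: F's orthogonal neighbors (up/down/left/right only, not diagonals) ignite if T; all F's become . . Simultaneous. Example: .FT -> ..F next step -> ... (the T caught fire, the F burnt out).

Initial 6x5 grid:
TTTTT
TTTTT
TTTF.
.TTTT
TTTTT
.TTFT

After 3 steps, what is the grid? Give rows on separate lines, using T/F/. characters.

Step 1: 6 trees catch fire, 2 burn out
  TTTTT
  TTTFT
  TTF..
  .TTFT
  TTTFT
  .TF.F
Step 2: 9 trees catch fire, 6 burn out
  TTTFT
  TTF.F
  TF...
  .TF.F
  TTF.F
  .F...
Step 3: 6 trees catch fire, 9 burn out
  TTF.F
  TF...
  F....
  .F...
  TF...
  .....

TTF.F
TF...
F....
.F...
TF...
.....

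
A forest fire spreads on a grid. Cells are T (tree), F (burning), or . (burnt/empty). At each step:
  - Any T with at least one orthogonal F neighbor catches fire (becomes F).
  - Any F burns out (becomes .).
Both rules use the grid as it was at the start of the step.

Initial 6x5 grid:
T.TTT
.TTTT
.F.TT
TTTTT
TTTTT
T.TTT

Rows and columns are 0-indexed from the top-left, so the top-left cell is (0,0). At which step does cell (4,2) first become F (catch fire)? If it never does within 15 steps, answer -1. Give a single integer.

Step 1: cell (4,2)='T' (+2 fires, +1 burnt)
Step 2: cell (4,2)='T' (+4 fires, +2 burnt)
Step 3: cell (4,2)='F' (+5 fires, +4 burnt)
  -> target ignites at step 3
Step 4: cell (4,2)='.' (+7 fires, +5 burnt)
Step 5: cell (4,2)='.' (+4 fires, +7 burnt)
Step 6: cell (4,2)='.' (+1 fires, +4 burnt)
Step 7: cell (4,2)='.' (+0 fires, +1 burnt)
  fire out at step 7

3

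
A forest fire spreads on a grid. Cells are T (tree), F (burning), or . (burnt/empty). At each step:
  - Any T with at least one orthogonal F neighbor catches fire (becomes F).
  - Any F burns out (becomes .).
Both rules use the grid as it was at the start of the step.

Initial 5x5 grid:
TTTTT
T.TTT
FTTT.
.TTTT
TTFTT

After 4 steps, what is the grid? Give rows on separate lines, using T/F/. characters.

Step 1: 5 trees catch fire, 2 burn out
  TTTTT
  F.TTT
  .FTT.
  .TFTT
  TF.FT
Step 2: 6 trees catch fire, 5 burn out
  FTTTT
  ..TTT
  ..FT.
  .F.FT
  F...F
Step 3: 4 trees catch fire, 6 burn out
  .FTTT
  ..FTT
  ...F.
  ....F
  .....
Step 4: 2 trees catch fire, 4 burn out
  ..FTT
  ...FT
  .....
  .....
  .....

..FTT
...FT
.....
.....
.....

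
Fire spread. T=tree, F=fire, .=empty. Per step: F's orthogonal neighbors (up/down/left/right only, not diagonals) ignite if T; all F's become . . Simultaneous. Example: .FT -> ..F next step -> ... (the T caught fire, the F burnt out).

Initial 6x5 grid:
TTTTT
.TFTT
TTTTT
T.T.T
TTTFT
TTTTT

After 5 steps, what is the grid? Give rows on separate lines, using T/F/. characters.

Step 1: 7 trees catch fire, 2 burn out
  TTFTT
  .F.FT
  TTFTT
  T.T.T
  TTF.F
  TTTFT
Step 2: 10 trees catch fire, 7 burn out
  TF.FT
  ....F
  TF.FT
  T.F.F
  TF...
  TTF.F
Step 3: 6 trees catch fire, 10 burn out
  F...F
  .....
  F...F
  T....
  F....
  TF...
Step 4: 2 trees catch fire, 6 burn out
  .....
  .....
  .....
  F....
  .....
  F....
Step 5: 0 trees catch fire, 2 burn out
  .....
  .....
  .....
  .....
  .....
  .....

.....
.....
.....
.....
.....
.....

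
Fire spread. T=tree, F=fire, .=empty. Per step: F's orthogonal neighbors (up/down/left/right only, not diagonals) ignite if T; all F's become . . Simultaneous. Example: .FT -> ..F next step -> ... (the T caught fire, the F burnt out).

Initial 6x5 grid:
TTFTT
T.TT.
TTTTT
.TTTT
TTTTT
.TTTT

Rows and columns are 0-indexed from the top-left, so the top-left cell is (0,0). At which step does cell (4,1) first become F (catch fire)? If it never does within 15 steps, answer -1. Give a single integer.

Step 1: cell (4,1)='T' (+3 fires, +1 burnt)
Step 2: cell (4,1)='T' (+4 fires, +3 burnt)
Step 3: cell (4,1)='T' (+4 fires, +4 burnt)
Step 4: cell (4,1)='T' (+5 fires, +4 burnt)
Step 5: cell (4,1)='F' (+4 fires, +5 burnt)
  -> target ignites at step 5
Step 6: cell (4,1)='.' (+4 fires, +4 burnt)
Step 7: cell (4,1)='.' (+1 fires, +4 burnt)
Step 8: cell (4,1)='.' (+0 fires, +1 burnt)
  fire out at step 8

5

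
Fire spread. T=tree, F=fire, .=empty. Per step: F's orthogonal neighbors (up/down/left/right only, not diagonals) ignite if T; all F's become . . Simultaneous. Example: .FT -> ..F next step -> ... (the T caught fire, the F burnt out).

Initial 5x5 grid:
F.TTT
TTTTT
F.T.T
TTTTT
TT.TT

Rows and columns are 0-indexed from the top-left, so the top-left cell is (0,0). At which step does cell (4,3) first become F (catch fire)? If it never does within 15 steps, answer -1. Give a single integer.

Step 1: cell (4,3)='T' (+2 fires, +2 burnt)
Step 2: cell (4,3)='T' (+3 fires, +2 burnt)
Step 3: cell (4,3)='T' (+3 fires, +3 burnt)
Step 4: cell (4,3)='T' (+4 fires, +3 burnt)
Step 5: cell (4,3)='F' (+4 fires, +4 burnt)
  -> target ignites at step 5
Step 6: cell (4,3)='.' (+3 fires, +4 burnt)
Step 7: cell (4,3)='.' (+0 fires, +3 burnt)
  fire out at step 7

5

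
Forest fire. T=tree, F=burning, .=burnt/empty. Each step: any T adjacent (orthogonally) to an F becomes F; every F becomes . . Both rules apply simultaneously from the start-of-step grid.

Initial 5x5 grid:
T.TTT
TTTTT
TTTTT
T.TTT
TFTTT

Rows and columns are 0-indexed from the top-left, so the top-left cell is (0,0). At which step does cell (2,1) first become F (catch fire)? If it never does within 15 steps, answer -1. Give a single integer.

Step 1: cell (2,1)='T' (+2 fires, +1 burnt)
Step 2: cell (2,1)='T' (+3 fires, +2 burnt)
Step 3: cell (2,1)='T' (+4 fires, +3 burnt)
Step 4: cell (2,1)='F' (+5 fires, +4 burnt)
  -> target ignites at step 4
Step 5: cell (2,1)='.' (+5 fires, +5 burnt)
Step 6: cell (2,1)='.' (+2 fires, +5 burnt)
Step 7: cell (2,1)='.' (+1 fires, +2 burnt)
Step 8: cell (2,1)='.' (+0 fires, +1 burnt)
  fire out at step 8

4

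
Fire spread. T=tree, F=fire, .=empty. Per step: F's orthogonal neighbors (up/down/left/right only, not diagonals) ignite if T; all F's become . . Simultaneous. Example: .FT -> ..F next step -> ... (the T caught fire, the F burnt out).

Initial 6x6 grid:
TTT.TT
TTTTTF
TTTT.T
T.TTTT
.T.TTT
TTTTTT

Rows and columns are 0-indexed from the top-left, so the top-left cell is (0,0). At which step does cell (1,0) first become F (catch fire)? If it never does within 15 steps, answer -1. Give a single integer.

Step 1: cell (1,0)='T' (+3 fires, +1 burnt)
Step 2: cell (1,0)='T' (+3 fires, +3 burnt)
Step 3: cell (1,0)='T' (+4 fires, +3 burnt)
Step 4: cell (1,0)='T' (+6 fires, +4 burnt)
Step 5: cell (1,0)='F' (+6 fires, +6 burnt)
  -> target ignites at step 5
Step 6: cell (1,0)='.' (+3 fires, +6 burnt)
Step 7: cell (1,0)='.' (+2 fires, +3 burnt)
Step 8: cell (1,0)='.' (+1 fires, +2 burnt)
Step 9: cell (1,0)='.' (+2 fires, +1 burnt)
Step 10: cell (1,0)='.' (+0 fires, +2 burnt)
  fire out at step 10

5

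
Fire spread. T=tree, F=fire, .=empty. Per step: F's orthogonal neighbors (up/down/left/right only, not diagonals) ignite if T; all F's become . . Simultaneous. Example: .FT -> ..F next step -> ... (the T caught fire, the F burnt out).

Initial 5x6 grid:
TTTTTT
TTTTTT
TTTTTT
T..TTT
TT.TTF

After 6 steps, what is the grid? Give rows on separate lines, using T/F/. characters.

Step 1: 2 trees catch fire, 1 burn out
  TTTTTT
  TTTTTT
  TTTTTT
  T..TTF
  TT.TF.
Step 2: 3 trees catch fire, 2 burn out
  TTTTTT
  TTTTTT
  TTTTTF
  T..TF.
  TT.F..
Step 3: 3 trees catch fire, 3 burn out
  TTTTTT
  TTTTTF
  TTTTF.
  T..F..
  TT....
Step 4: 3 trees catch fire, 3 burn out
  TTTTTF
  TTTTF.
  TTTF..
  T.....
  TT....
Step 5: 3 trees catch fire, 3 burn out
  TTTTF.
  TTTF..
  TTF...
  T.....
  TT....
Step 6: 3 trees catch fire, 3 burn out
  TTTF..
  TTF...
  TF....
  T.....
  TT....

TTTF..
TTF...
TF....
T.....
TT....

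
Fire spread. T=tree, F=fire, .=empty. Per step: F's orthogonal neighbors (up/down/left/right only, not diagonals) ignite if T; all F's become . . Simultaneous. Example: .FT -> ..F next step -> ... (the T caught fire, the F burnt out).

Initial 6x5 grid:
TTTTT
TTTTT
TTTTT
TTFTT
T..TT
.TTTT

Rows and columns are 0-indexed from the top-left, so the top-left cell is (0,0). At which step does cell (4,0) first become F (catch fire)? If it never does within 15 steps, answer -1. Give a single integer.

Step 1: cell (4,0)='T' (+3 fires, +1 burnt)
Step 2: cell (4,0)='T' (+6 fires, +3 burnt)
Step 3: cell (4,0)='F' (+8 fires, +6 burnt)
  -> target ignites at step 3
Step 4: cell (4,0)='.' (+6 fires, +8 burnt)
Step 5: cell (4,0)='.' (+3 fires, +6 burnt)
Step 6: cell (4,0)='.' (+0 fires, +3 burnt)
  fire out at step 6

3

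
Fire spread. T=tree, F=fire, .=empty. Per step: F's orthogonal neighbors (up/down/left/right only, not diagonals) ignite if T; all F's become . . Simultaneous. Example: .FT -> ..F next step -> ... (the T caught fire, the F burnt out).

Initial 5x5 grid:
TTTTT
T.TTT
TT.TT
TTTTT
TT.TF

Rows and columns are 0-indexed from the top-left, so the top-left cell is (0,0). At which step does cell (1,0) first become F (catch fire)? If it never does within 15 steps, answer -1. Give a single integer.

Step 1: cell (1,0)='T' (+2 fires, +1 burnt)
Step 2: cell (1,0)='T' (+2 fires, +2 burnt)
Step 3: cell (1,0)='T' (+3 fires, +2 burnt)
Step 4: cell (1,0)='T' (+3 fires, +3 burnt)
Step 5: cell (1,0)='T' (+5 fires, +3 burnt)
Step 6: cell (1,0)='T' (+3 fires, +5 burnt)
Step 7: cell (1,0)='F' (+2 fires, +3 burnt)
  -> target ignites at step 7
Step 8: cell (1,0)='.' (+1 fires, +2 burnt)
Step 9: cell (1,0)='.' (+0 fires, +1 burnt)
  fire out at step 9

7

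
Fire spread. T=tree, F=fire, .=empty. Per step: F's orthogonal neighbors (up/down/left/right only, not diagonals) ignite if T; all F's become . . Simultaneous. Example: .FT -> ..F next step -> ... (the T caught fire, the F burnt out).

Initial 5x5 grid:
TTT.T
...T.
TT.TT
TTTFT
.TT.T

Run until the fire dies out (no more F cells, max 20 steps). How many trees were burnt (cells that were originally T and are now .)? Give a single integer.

Answer: 12

Derivation:
Step 1: +3 fires, +1 burnt (F count now 3)
Step 2: +5 fires, +3 burnt (F count now 5)
Step 3: +3 fires, +5 burnt (F count now 3)
Step 4: +1 fires, +3 burnt (F count now 1)
Step 5: +0 fires, +1 burnt (F count now 0)
Fire out after step 5
Initially T: 16, now '.': 21
Total burnt (originally-T cells now '.'): 12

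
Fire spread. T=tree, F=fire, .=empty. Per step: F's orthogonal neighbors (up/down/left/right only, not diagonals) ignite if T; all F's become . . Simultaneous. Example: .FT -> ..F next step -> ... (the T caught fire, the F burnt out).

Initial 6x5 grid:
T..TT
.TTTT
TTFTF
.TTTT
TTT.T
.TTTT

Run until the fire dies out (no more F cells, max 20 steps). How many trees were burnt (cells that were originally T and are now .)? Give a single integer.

Answer: 21

Derivation:
Step 1: +6 fires, +2 burnt (F count now 6)
Step 2: +8 fires, +6 burnt (F count now 8)
Step 3: +4 fires, +8 burnt (F count now 4)
Step 4: +3 fires, +4 burnt (F count now 3)
Step 5: +0 fires, +3 burnt (F count now 0)
Fire out after step 5
Initially T: 22, now '.': 29
Total burnt (originally-T cells now '.'): 21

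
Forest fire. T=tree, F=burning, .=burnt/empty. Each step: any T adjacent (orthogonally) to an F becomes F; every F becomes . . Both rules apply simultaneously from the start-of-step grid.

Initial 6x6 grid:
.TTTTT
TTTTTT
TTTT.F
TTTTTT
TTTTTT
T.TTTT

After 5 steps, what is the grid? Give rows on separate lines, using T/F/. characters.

Step 1: 2 trees catch fire, 1 burn out
  .TTTTT
  TTTTTF
  TTTT..
  TTTTTF
  TTTTTT
  T.TTTT
Step 2: 4 trees catch fire, 2 burn out
  .TTTTF
  TTTTF.
  TTTT..
  TTTTF.
  TTTTTF
  T.TTTT
Step 3: 5 trees catch fire, 4 burn out
  .TTTF.
  TTTF..
  TTTT..
  TTTF..
  TTTTF.
  T.TTTF
Step 4: 6 trees catch fire, 5 burn out
  .TTF..
  TTF...
  TTTF..
  TTF...
  TTTF..
  T.TTF.
Step 5: 6 trees catch fire, 6 burn out
  .TF...
  TF....
  TTF...
  TF....
  TTF...
  T.TF..

.TF...
TF....
TTF...
TF....
TTF...
T.TF..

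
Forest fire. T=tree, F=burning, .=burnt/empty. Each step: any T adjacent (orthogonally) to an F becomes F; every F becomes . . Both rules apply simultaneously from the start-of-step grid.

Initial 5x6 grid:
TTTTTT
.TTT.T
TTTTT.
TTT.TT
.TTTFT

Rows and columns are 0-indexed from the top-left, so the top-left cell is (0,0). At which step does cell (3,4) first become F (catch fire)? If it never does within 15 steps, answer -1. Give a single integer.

Step 1: cell (3,4)='F' (+3 fires, +1 burnt)
  -> target ignites at step 1
Step 2: cell (3,4)='.' (+3 fires, +3 burnt)
Step 3: cell (3,4)='.' (+3 fires, +3 burnt)
Step 4: cell (3,4)='.' (+3 fires, +3 burnt)
Step 5: cell (3,4)='.' (+4 fires, +3 burnt)
Step 6: cell (3,4)='.' (+4 fires, +4 burnt)
Step 7: cell (3,4)='.' (+2 fires, +4 burnt)
Step 8: cell (3,4)='.' (+2 fires, +2 burnt)
Step 9: cell (3,4)='.' (+0 fires, +2 burnt)
  fire out at step 9

1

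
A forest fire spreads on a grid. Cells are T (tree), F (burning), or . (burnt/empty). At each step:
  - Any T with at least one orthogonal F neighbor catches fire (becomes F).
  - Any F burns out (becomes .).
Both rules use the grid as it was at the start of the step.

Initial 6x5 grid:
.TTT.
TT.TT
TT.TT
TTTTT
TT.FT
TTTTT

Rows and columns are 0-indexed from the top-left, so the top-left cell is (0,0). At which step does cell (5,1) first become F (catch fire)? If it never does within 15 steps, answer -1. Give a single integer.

Step 1: cell (5,1)='T' (+3 fires, +1 burnt)
Step 2: cell (5,1)='T' (+5 fires, +3 burnt)
Step 3: cell (5,1)='F' (+4 fires, +5 burnt)
  -> target ignites at step 3
Step 4: cell (5,1)='.' (+6 fires, +4 burnt)
Step 5: cell (5,1)='.' (+4 fires, +6 burnt)
Step 6: cell (5,1)='.' (+2 fires, +4 burnt)
Step 7: cell (5,1)='.' (+0 fires, +2 burnt)
  fire out at step 7

3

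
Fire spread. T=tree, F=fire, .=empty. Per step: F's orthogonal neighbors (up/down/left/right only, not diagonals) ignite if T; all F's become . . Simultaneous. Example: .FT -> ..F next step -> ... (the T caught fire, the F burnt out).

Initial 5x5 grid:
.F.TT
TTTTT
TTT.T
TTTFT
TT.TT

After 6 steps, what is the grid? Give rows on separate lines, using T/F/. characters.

Step 1: 4 trees catch fire, 2 burn out
  ...TT
  TFTTT
  TTT.T
  TTF.F
  TT.FT
Step 2: 7 trees catch fire, 4 burn out
  ...TT
  F.FTT
  TFF.F
  TF...
  TT..F
Step 3: 5 trees catch fire, 7 burn out
  ...TT
  ...FF
  F....
  F....
  TF...
Step 4: 3 trees catch fire, 5 burn out
  ...FF
  .....
  .....
  .....
  F....
Step 5: 0 trees catch fire, 3 burn out
  .....
  .....
  .....
  .....
  .....
Step 6: 0 trees catch fire, 0 burn out
  .....
  .....
  .....
  .....
  .....

.....
.....
.....
.....
.....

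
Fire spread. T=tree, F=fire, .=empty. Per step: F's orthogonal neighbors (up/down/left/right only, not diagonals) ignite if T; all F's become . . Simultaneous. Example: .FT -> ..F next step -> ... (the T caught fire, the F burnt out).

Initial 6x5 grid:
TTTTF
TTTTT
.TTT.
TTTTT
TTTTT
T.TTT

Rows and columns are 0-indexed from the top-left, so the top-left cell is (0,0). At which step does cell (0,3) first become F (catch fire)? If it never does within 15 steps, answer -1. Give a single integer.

Step 1: cell (0,3)='F' (+2 fires, +1 burnt)
  -> target ignites at step 1
Step 2: cell (0,3)='.' (+2 fires, +2 burnt)
Step 3: cell (0,3)='.' (+3 fires, +2 burnt)
Step 4: cell (0,3)='.' (+4 fires, +3 burnt)
Step 5: cell (0,3)='.' (+5 fires, +4 burnt)
Step 6: cell (0,3)='.' (+4 fires, +5 burnt)
Step 7: cell (0,3)='.' (+4 fires, +4 burnt)
Step 8: cell (0,3)='.' (+1 fires, +4 burnt)
Step 9: cell (0,3)='.' (+1 fires, +1 burnt)
Step 10: cell (0,3)='.' (+0 fires, +1 burnt)
  fire out at step 10

1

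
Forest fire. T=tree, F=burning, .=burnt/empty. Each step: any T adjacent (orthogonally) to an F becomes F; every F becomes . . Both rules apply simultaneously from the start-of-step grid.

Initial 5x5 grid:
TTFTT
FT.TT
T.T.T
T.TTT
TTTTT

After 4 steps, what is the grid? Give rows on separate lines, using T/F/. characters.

Step 1: 5 trees catch fire, 2 burn out
  FF.FT
  .F.TT
  F.T.T
  T.TTT
  TTTTT
Step 2: 3 trees catch fire, 5 burn out
  ....F
  ...FT
  ..T.T
  F.TTT
  TTTTT
Step 3: 2 trees catch fire, 3 burn out
  .....
  ....F
  ..T.T
  ..TTT
  FTTTT
Step 4: 2 trees catch fire, 2 burn out
  .....
  .....
  ..T.F
  ..TTT
  .FTTT

.....
.....
..T.F
..TTT
.FTTT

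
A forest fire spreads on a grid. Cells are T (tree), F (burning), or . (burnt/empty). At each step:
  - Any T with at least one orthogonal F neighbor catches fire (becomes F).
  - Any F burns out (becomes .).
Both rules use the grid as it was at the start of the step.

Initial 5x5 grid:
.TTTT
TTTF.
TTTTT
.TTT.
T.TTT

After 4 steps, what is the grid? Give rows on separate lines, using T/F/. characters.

Step 1: 3 trees catch fire, 1 burn out
  .TTFT
  TTF..
  TTTFT
  .TTT.
  T.TTT
Step 2: 6 trees catch fire, 3 burn out
  .TF.F
  TF...
  TTF.F
  .TTF.
  T.TTT
Step 3: 5 trees catch fire, 6 burn out
  .F...
  F....
  TF...
  .TF..
  T.TFT
Step 4: 4 trees catch fire, 5 burn out
  .....
  .....
  F....
  .F...
  T.F.F

.....
.....
F....
.F...
T.F.F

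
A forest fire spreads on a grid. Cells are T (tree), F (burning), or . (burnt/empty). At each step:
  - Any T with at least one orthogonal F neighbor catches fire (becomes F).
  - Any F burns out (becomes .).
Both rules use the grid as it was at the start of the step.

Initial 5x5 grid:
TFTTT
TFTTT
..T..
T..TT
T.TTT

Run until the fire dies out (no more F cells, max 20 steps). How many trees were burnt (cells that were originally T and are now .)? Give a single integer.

Step 1: +4 fires, +2 burnt (F count now 4)
Step 2: +3 fires, +4 burnt (F count now 3)
Step 3: +2 fires, +3 burnt (F count now 2)
Step 4: +0 fires, +2 burnt (F count now 0)
Fire out after step 4
Initially T: 16, now '.': 18
Total burnt (originally-T cells now '.'): 9

Answer: 9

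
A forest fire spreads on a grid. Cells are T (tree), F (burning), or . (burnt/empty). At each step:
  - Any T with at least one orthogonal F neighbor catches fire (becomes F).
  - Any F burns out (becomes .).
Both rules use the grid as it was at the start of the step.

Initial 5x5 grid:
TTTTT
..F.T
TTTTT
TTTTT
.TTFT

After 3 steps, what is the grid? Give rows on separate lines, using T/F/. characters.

Step 1: 5 trees catch fire, 2 burn out
  TTFTT
  ....T
  TTFTT
  TTTFT
  .TF.F
Step 2: 7 trees catch fire, 5 burn out
  TF.FT
  ....T
  TF.FT
  TTF.F
  .F...
Step 3: 5 trees catch fire, 7 burn out
  F...F
  ....T
  F...F
  TF...
  .....

F...F
....T
F...F
TF...
.....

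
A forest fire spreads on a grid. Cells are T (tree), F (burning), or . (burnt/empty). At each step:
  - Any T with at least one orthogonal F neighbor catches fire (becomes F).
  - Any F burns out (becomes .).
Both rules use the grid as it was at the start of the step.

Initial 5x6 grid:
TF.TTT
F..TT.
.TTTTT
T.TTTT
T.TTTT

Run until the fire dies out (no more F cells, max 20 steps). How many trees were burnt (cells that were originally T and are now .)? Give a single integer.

Step 1: +1 fires, +2 burnt (F count now 1)
Step 2: +0 fires, +1 burnt (F count now 0)
Fire out after step 2
Initially T: 21, now '.': 10
Total burnt (originally-T cells now '.'): 1

Answer: 1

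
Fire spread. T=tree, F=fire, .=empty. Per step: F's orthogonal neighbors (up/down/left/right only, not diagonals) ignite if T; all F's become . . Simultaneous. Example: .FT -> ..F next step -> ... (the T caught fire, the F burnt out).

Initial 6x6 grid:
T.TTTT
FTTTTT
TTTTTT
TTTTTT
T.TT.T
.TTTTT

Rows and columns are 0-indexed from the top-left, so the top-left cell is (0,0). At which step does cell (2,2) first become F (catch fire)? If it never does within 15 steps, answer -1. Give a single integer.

Step 1: cell (2,2)='T' (+3 fires, +1 burnt)
Step 2: cell (2,2)='T' (+3 fires, +3 burnt)
Step 3: cell (2,2)='F' (+5 fires, +3 burnt)
  -> target ignites at step 3
Step 4: cell (2,2)='.' (+4 fires, +5 burnt)
Step 5: cell (2,2)='.' (+5 fires, +4 burnt)
Step 6: cell (2,2)='.' (+5 fires, +5 burnt)
Step 7: cell (2,2)='.' (+3 fires, +5 burnt)
Step 8: cell (2,2)='.' (+2 fires, +3 burnt)
Step 9: cell (2,2)='.' (+1 fires, +2 burnt)
Step 10: cell (2,2)='.' (+0 fires, +1 burnt)
  fire out at step 10

3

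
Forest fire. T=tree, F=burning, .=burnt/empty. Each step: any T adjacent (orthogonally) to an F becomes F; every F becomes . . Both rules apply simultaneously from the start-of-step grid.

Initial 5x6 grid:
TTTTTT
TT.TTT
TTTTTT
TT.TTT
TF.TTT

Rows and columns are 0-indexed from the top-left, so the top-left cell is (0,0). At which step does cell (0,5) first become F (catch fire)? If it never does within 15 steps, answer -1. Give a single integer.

Step 1: cell (0,5)='T' (+2 fires, +1 burnt)
Step 2: cell (0,5)='T' (+2 fires, +2 burnt)
Step 3: cell (0,5)='T' (+3 fires, +2 burnt)
Step 4: cell (0,5)='T' (+3 fires, +3 burnt)
Step 5: cell (0,5)='T' (+5 fires, +3 burnt)
Step 6: cell (0,5)='T' (+5 fires, +5 burnt)
Step 7: cell (0,5)='T' (+4 fires, +5 burnt)
Step 8: cell (0,5)='F' (+2 fires, +4 burnt)
  -> target ignites at step 8
Step 9: cell (0,5)='.' (+0 fires, +2 burnt)
  fire out at step 9

8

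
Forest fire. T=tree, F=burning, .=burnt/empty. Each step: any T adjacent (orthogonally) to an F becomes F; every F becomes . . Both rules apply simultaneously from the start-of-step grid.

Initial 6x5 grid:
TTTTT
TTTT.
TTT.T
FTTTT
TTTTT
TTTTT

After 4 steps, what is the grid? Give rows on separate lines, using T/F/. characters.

Step 1: 3 trees catch fire, 1 burn out
  TTTTT
  TTTT.
  FTT.T
  .FTTT
  FTTTT
  TTTTT
Step 2: 5 trees catch fire, 3 burn out
  TTTTT
  FTTT.
  .FT.T
  ..FTT
  .FTTT
  FTTTT
Step 3: 6 trees catch fire, 5 burn out
  FTTTT
  .FTT.
  ..F.T
  ...FT
  ..FTT
  .FTTT
Step 4: 5 trees catch fire, 6 burn out
  .FTTT
  ..FT.
  ....T
  ....F
  ...FT
  ..FTT

.FTTT
..FT.
....T
....F
...FT
..FTT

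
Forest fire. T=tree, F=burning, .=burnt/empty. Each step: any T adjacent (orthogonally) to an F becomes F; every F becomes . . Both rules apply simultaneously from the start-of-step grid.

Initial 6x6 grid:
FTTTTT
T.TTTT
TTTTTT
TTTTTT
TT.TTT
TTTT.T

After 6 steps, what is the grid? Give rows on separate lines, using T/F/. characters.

Step 1: 2 trees catch fire, 1 burn out
  .FTTTT
  F.TTTT
  TTTTTT
  TTTTTT
  TT.TTT
  TTTT.T
Step 2: 2 trees catch fire, 2 burn out
  ..FTTT
  ..TTTT
  FTTTTT
  TTTTTT
  TT.TTT
  TTTT.T
Step 3: 4 trees catch fire, 2 burn out
  ...FTT
  ..FTTT
  .FTTTT
  FTTTTT
  TT.TTT
  TTTT.T
Step 4: 5 trees catch fire, 4 burn out
  ....FT
  ...FTT
  ..FTTT
  .FTTTT
  FT.TTT
  TTTT.T
Step 5: 6 trees catch fire, 5 burn out
  .....F
  ....FT
  ...FTT
  ..FTTT
  .F.TTT
  FTTT.T
Step 6: 4 trees catch fire, 6 burn out
  ......
  .....F
  ....FT
  ...FTT
  ...TTT
  .FTT.T

......
.....F
....FT
...FTT
...TTT
.FTT.T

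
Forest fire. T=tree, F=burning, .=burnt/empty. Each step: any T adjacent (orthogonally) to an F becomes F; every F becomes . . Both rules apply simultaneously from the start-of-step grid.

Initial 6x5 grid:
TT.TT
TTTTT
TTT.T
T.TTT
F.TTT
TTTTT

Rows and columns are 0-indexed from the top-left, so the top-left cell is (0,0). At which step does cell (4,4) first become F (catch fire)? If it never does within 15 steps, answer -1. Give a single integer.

Step 1: cell (4,4)='T' (+2 fires, +1 burnt)
Step 2: cell (4,4)='T' (+2 fires, +2 burnt)
Step 3: cell (4,4)='T' (+3 fires, +2 burnt)
Step 4: cell (4,4)='T' (+5 fires, +3 burnt)
Step 5: cell (4,4)='T' (+5 fires, +5 burnt)
Step 6: cell (4,4)='F' (+3 fires, +5 burnt)
  -> target ignites at step 6
Step 7: cell (4,4)='.' (+3 fires, +3 burnt)
Step 8: cell (4,4)='.' (+2 fires, +3 burnt)
Step 9: cell (4,4)='.' (+0 fires, +2 burnt)
  fire out at step 9

6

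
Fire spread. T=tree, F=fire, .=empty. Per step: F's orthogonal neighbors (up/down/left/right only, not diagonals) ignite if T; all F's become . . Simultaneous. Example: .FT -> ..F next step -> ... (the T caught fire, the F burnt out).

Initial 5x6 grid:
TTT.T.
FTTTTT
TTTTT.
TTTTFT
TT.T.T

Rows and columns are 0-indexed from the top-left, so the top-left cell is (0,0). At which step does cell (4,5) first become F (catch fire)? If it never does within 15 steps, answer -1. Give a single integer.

Step 1: cell (4,5)='T' (+6 fires, +2 burnt)
Step 2: cell (4,5)='F' (+9 fires, +6 burnt)
  -> target ignites at step 2
Step 3: cell (4,5)='.' (+7 fires, +9 burnt)
Step 4: cell (4,5)='.' (+1 fires, +7 burnt)
Step 5: cell (4,5)='.' (+0 fires, +1 burnt)
  fire out at step 5

2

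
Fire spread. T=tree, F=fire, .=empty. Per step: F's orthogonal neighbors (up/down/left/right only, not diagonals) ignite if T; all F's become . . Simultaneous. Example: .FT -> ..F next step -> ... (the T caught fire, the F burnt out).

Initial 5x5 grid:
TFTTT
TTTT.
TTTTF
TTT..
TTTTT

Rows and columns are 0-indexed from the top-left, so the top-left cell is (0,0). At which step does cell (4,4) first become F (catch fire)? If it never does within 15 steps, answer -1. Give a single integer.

Step 1: cell (4,4)='T' (+4 fires, +2 burnt)
Step 2: cell (4,4)='T' (+6 fires, +4 burnt)
Step 3: cell (4,4)='T' (+4 fires, +6 burnt)
Step 4: cell (4,4)='T' (+3 fires, +4 burnt)
Step 5: cell (4,4)='T' (+2 fires, +3 burnt)
Step 6: cell (4,4)='F' (+1 fires, +2 burnt)
  -> target ignites at step 6
Step 7: cell (4,4)='.' (+0 fires, +1 burnt)
  fire out at step 7

6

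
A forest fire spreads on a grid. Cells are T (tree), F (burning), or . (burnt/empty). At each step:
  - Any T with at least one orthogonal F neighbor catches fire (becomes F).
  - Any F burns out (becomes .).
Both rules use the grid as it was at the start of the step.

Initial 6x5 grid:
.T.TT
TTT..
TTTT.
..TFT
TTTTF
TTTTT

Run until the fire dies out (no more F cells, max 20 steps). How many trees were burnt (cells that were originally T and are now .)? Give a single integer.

Answer: 19

Derivation:
Step 1: +5 fires, +2 burnt (F count now 5)
Step 2: +3 fires, +5 burnt (F count now 3)
Step 3: +4 fires, +3 burnt (F count now 4)
Step 4: +4 fires, +4 burnt (F count now 4)
Step 5: +3 fires, +4 burnt (F count now 3)
Step 6: +0 fires, +3 burnt (F count now 0)
Fire out after step 6
Initially T: 21, now '.': 28
Total burnt (originally-T cells now '.'): 19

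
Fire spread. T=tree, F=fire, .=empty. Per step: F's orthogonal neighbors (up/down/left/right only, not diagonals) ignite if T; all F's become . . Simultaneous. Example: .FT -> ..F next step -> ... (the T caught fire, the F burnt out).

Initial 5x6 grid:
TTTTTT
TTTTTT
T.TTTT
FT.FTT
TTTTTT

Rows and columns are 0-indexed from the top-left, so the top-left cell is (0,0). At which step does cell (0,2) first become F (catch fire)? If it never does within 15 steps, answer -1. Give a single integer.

Step 1: cell (0,2)='T' (+6 fires, +2 burnt)
Step 2: cell (0,2)='T' (+8 fires, +6 burnt)
Step 3: cell (0,2)='T' (+7 fires, +8 burnt)
Step 4: cell (0,2)='F' (+4 fires, +7 burnt)
  -> target ignites at step 4
Step 5: cell (0,2)='.' (+1 fires, +4 burnt)
Step 6: cell (0,2)='.' (+0 fires, +1 burnt)
  fire out at step 6

4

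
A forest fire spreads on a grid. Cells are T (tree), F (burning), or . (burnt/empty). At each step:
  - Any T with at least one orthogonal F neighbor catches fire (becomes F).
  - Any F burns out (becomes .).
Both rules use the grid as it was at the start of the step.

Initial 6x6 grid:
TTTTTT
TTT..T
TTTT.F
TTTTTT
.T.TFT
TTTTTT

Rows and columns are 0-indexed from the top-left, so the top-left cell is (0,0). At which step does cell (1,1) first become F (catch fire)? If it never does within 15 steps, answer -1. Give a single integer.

Step 1: cell (1,1)='T' (+6 fires, +2 burnt)
Step 2: cell (1,1)='T' (+4 fires, +6 burnt)
Step 3: cell (1,1)='T' (+4 fires, +4 burnt)
Step 4: cell (1,1)='T' (+4 fires, +4 burnt)
Step 5: cell (1,1)='T' (+6 fires, +4 burnt)
Step 6: cell (1,1)='F' (+3 fires, +6 burnt)
  -> target ignites at step 6
Step 7: cell (1,1)='.' (+2 fires, +3 burnt)
Step 8: cell (1,1)='.' (+0 fires, +2 burnt)
  fire out at step 8

6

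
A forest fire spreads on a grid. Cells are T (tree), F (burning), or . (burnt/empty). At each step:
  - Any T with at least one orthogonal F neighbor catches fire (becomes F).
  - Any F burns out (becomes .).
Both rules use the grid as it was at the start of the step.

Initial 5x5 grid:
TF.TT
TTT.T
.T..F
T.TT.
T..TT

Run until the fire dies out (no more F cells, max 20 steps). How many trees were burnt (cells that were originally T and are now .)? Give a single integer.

Step 1: +3 fires, +2 burnt (F count now 3)
Step 2: +4 fires, +3 burnt (F count now 4)
Step 3: +1 fires, +4 burnt (F count now 1)
Step 4: +0 fires, +1 burnt (F count now 0)
Fire out after step 4
Initially T: 14, now '.': 19
Total burnt (originally-T cells now '.'): 8

Answer: 8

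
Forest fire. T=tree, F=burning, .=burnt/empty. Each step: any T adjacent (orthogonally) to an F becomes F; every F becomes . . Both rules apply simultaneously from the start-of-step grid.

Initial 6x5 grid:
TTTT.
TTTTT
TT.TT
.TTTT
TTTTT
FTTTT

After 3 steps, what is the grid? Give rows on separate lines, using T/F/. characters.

Step 1: 2 trees catch fire, 1 burn out
  TTTT.
  TTTTT
  TT.TT
  .TTTT
  FTTTT
  .FTTT
Step 2: 2 trees catch fire, 2 burn out
  TTTT.
  TTTTT
  TT.TT
  .TTTT
  .FTTT
  ..FTT
Step 3: 3 trees catch fire, 2 burn out
  TTTT.
  TTTTT
  TT.TT
  .FTTT
  ..FTT
  ...FT

TTTT.
TTTTT
TT.TT
.FTTT
..FTT
...FT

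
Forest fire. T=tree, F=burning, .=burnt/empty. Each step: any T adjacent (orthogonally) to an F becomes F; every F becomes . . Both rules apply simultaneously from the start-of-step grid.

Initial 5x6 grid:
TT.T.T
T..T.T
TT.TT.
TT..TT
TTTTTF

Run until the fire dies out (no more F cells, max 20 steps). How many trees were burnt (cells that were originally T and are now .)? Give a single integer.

Step 1: +2 fires, +1 burnt (F count now 2)
Step 2: +2 fires, +2 burnt (F count now 2)
Step 3: +2 fires, +2 burnt (F count now 2)
Step 4: +2 fires, +2 burnt (F count now 2)
Step 5: +3 fires, +2 burnt (F count now 3)
Step 6: +3 fires, +3 burnt (F count now 3)
Step 7: +1 fires, +3 burnt (F count now 1)
Step 8: +1 fires, +1 burnt (F count now 1)
Step 9: +1 fires, +1 burnt (F count now 1)
Step 10: +1 fires, +1 burnt (F count now 1)
Step 11: +0 fires, +1 burnt (F count now 0)
Fire out after step 11
Initially T: 20, now '.': 28
Total burnt (originally-T cells now '.'): 18

Answer: 18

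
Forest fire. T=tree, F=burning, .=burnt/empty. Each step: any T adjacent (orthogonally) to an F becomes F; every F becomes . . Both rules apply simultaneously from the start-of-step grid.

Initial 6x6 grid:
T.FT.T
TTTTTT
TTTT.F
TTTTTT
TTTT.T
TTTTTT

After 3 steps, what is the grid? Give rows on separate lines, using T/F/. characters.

Step 1: 4 trees catch fire, 2 burn out
  T..F.T
  TTFTTF
  TTTT..
  TTTTTF
  TTTT.T
  TTTTTT
Step 2: 7 trees catch fire, 4 burn out
  T....F
  TF.FF.
  TTFT..
  TTTTF.
  TTTT.F
  TTTTTT
Step 3: 6 trees catch fire, 7 burn out
  T.....
  F.....
  TF.F..
  TTFF..
  TTTT..
  TTTTTF

T.....
F.....
TF.F..
TTFF..
TTTT..
TTTTTF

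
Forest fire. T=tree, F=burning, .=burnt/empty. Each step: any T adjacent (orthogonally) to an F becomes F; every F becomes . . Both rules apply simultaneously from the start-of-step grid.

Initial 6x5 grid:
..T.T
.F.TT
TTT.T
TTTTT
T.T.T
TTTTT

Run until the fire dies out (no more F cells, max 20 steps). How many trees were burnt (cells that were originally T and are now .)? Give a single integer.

Answer: 20

Derivation:
Step 1: +1 fires, +1 burnt (F count now 1)
Step 2: +3 fires, +1 burnt (F count now 3)
Step 3: +2 fires, +3 burnt (F count now 2)
Step 4: +3 fires, +2 burnt (F count now 3)
Step 5: +3 fires, +3 burnt (F count now 3)
Step 6: +4 fires, +3 burnt (F count now 4)
Step 7: +2 fires, +4 burnt (F count now 2)
Step 8: +2 fires, +2 burnt (F count now 2)
Step 9: +0 fires, +2 burnt (F count now 0)
Fire out after step 9
Initially T: 21, now '.': 29
Total burnt (originally-T cells now '.'): 20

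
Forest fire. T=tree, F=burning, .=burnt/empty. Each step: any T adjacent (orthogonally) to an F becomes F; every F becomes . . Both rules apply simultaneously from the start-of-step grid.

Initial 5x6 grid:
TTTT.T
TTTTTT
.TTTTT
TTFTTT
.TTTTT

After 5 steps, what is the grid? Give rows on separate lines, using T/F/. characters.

Step 1: 4 trees catch fire, 1 burn out
  TTTT.T
  TTTTTT
  .TFTTT
  TF.FTT
  .TFTTT
Step 2: 7 trees catch fire, 4 burn out
  TTTT.T
  TTFTTT
  .F.FTT
  F...FT
  .F.FTT
Step 3: 6 trees catch fire, 7 burn out
  TTFT.T
  TF.FTT
  ....FT
  .....F
  ....FT
Step 4: 6 trees catch fire, 6 burn out
  TF.F.T
  F...FT
  .....F
  ......
  .....F
Step 5: 2 trees catch fire, 6 burn out
  F....T
  .....F
  ......
  ......
  ......

F....T
.....F
......
......
......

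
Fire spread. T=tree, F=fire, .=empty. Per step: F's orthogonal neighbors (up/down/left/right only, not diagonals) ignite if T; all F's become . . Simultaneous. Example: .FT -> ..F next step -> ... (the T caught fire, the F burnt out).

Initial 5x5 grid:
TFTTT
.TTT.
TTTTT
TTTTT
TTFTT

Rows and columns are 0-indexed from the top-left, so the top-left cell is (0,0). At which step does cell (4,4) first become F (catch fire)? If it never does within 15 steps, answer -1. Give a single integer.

Step 1: cell (4,4)='T' (+6 fires, +2 burnt)
Step 2: cell (4,4)='F' (+8 fires, +6 burnt)
  -> target ignites at step 2
Step 3: cell (4,4)='.' (+6 fires, +8 burnt)
Step 4: cell (4,4)='.' (+1 fires, +6 burnt)
Step 5: cell (4,4)='.' (+0 fires, +1 burnt)
  fire out at step 5

2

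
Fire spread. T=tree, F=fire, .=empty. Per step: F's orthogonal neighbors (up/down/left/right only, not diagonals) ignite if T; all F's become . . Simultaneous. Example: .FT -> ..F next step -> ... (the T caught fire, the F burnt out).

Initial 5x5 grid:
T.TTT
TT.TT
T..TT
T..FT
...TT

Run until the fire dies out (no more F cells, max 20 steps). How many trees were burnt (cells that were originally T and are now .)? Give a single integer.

Step 1: +3 fires, +1 burnt (F count now 3)
Step 2: +3 fires, +3 burnt (F count now 3)
Step 3: +2 fires, +3 burnt (F count now 2)
Step 4: +2 fires, +2 burnt (F count now 2)
Step 5: +0 fires, +2 burnt (F count now 0)
Fire out after step 5
Initially T: 15, now '.': 20
Total burnt (originally-T cells now '.'): 10

Answer: 10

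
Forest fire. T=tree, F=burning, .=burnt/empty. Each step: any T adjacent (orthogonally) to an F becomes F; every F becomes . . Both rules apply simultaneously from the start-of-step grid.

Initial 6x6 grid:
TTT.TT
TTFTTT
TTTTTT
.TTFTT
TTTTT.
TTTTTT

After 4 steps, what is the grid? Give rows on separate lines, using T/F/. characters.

Step 1: 8 trees catch fire, 2 burn out
  TTF.TT
  TF.FTT
  TTFFTT
  .TF.FT
  TTTFT.
  TTTTTT
Step 2: 10 trees catch fire, 8 burn out
  TF..TT
  F...FT
  TF..FT
  .F...F
  TTF.F.
  TTTFTT
Step 3: 8 trees catch fire, 10 burn out
  F...FT
  .....F
  F....F
  ......
  TF....
  TTF.FT
Step 4: 4 trees catch fire, 8 burn out
  .....F
  ......
  ......
  ......
  F.....
  TF...F

.....F
......
......
......
F.....
TF...F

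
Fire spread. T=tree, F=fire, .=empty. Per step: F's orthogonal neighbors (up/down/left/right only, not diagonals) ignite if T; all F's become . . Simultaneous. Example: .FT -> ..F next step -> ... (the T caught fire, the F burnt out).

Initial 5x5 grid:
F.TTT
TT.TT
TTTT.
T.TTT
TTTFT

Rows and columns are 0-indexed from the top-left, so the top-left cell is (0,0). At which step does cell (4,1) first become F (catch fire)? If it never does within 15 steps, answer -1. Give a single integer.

Step 1: cell (4,1)='T' (+4 fires, +2 burnt)
Step 2: cell (4,1)='F' (+6 fires, +4 burnt)
  -> target ignites at step 2
Step 3: cell (4,1)='.' (+5 fires, +6 burnt)
Step 4: cell (4,1)='.' (+2 fires, +5 burnt)
Step 5: cell (4,1)='.' (+2 fires, +2 burnt)
Step 6: cell (4,1)='.' (+0 fires, +2 burnt)
  fire out at step 6

2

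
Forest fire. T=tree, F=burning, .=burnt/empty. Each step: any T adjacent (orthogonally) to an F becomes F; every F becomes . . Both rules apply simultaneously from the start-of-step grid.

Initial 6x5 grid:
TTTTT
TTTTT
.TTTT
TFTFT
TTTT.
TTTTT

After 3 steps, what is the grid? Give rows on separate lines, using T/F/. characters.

Step 1: 7 trees catch fire, 2 burn out
  TTTTT
  TTTTT
  .FTFT
  F.F.F
  TFTF.
  TTTTT
Step 2: 8 trees catch fire, 7 burn out
  TTTTT
  TFTFT
  ..F.F
  .....
  F.F..
  TFTFT
Step 3: 8 trees catch fire, 8 burn out
  TFTFT
  F.F.F
  .....
  .....
  .....
  F.F.F

TFTFT
F.F.F
.....
.....
.....
F.F.F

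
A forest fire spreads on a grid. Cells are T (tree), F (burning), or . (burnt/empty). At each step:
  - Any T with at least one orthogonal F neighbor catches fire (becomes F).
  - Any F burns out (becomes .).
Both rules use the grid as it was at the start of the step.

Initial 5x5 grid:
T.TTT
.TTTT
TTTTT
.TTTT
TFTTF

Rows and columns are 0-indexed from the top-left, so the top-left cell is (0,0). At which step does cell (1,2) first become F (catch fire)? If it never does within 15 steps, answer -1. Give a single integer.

Step 1: cell (1,2)='T' (+5 fires, +2 burnt)
Step 2: cell (1,2)='T' (+4 fires, +5 burnt)
Step 3: cell (1,2)='T' (+5 fires, +4 burnt)
Step 4: cell (1,2)='F' (+3 fires, +5 burnt)
  -> target ignites at step 4
Step 5: cell (1,2)='.' (+2 fires, +3 burnt)
Step 6: cell (1,2)='.' (+0 fires, +2 burnt)
  fire out at step 6

4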